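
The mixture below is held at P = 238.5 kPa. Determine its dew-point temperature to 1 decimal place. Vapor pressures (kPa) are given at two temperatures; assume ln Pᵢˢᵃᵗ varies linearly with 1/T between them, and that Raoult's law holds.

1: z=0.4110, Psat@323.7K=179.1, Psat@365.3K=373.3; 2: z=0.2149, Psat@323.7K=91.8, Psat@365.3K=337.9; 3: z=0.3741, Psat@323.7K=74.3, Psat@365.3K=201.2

T = 358.0 K

Dew-point temperature: Σzᵢ·P/Pᵢˢᵃᵗ(T) = 1. Interpolate ln Pᵢˢᵃᵗ = aᵢ + bᵢ/T.
  T = 323.7 K: ΣzᵢP/Pᵢˢᵃᵗ = 2.3065
  T = 365.3 K: ΣzᵢP/Pᵢˢᵃᵗ = 0.8577
  T = 344.5 K: ΣzᵢP/Pᵢˢᵃᵗ = 1.3587
  T = 354.9 K: ΣzᵢP/Pᵢˢᵃᵗ = 1.0712
  T = 360.1 K: ΣzᵢP/Pᵢˢᵃᵗ = 0.9568
  T = 357.5 K: ΣzᵢP/Pᵢˢᵃᵗ = 1.0119
  T = 358.8 K: ΣzᵢP/Pᵢˢᵃᵗ = 0.9838
  T = 358.1 K: ΣzᵢP/Pᵢˢᵃᵗ = 0.9988
Interpolating between 357.5 K and 358.1 K gives T ≈ 358.0 K.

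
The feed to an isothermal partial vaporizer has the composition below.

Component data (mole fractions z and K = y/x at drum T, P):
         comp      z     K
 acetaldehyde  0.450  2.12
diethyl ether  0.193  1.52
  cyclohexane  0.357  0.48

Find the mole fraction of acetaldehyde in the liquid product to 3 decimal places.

Iterate (Newton) starting at V/F = 0.43:
  V/F = 0.430: g = 0.1831, g' = -0.452 → V/F = 0.835
  V/F = 0.835: g = 0.0023, g' = -0.478 → V/F = 0.840
Converged at V/F = 0.840.
Compositions from xᵢ = zᵢ/(1+V/F(Kᵢ−1)), yᵢ = Kᵢxᵢ:
  acetaldehyde: x = 0.232, y = 0.492
  diethyl ether: x = 0.134, y = 0.204
  cyclohexane: x = 0.634, y = 0.304

x_acetaldehyde = 0.232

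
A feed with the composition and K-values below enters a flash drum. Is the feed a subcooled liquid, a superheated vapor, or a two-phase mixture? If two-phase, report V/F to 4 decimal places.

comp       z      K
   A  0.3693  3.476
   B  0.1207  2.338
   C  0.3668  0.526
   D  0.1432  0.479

ΣzᵢKᵢ = 1.8274; Σzᵢ/Kᵢ = 1.1542.
Both exceed 1, so a two-phase solution exists.
Rachford–Rice: g(ψ) = Σ zᵢ(Kᵢ−1)/(1+ψ(Kᵢ−1)) = 0.
Iterate (Newton) starting at ψ = 0.37:
  ψ = 0.3700: g = 0.28196, g' = -0.8942 → ψ = 0.6853
  ψ = 0.6853: g = 0.04974, g' = -0.6449 → ψ = 0.7625
  ψ = 0.7625: g = 0.00054, g' = -0.6335 → ψ = 0.7633
Converged at ψ = 0.7633.

two-phase, V/F = 0.7633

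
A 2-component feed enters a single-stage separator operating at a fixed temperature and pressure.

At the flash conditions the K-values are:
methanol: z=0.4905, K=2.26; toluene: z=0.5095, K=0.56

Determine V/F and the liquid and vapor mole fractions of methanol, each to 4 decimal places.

V/F = 0.7104, x_methanol = 0.2588, y_methanol = 0.5849

Binary case is linear: z₁(K₁−1)(1+V/F(K₂−1)) + z₂(K₂−1)(1+V/F(K₁−1)) = 0
⇒ V/F = [z₁(K₁−1)+z₂(K₂−1)] / [−(K₁−1)(K₂−1)] = 0.39385/0.55440 = 0.7104
Compositions from xᵢ = zᵢ/(1+V/F(Kᵢ−1)), yᵢ = Kᵢxᵢ:
  methanol: x = 0.2588, y = 0.5849
  toluene: x = 0.7412, y = 0.4151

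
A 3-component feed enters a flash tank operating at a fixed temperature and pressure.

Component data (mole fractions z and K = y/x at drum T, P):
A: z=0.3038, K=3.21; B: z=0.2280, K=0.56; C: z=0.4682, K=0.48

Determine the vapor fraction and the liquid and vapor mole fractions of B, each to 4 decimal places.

Rachford–Rice: g(ψ) = Σ zᵢ(Kᵢ−1)/(1+ψ(Kᵢ−1)) = 0.
Check two-phase: ΣzᵢKᵢ = 1.3276 > 1 and Σzᵢ/Kᵢ = 1.4772 > 1, so g(0) = 0.3276 > 0 and g(1) = -0.4772 < 0.
Newton iteration, ψ⁰ = 0.6:
  ψ = 0.6000: g = -0.20153, g' = -0.6232 → ψ = 0.2766
  ψ = 0.2766: g = 0.01808, g' = -0.8014 → ψ = 0.2992
  ψ = 0.2992: g = 0.00032, g' = -0.7738 → ψ = 0.2996
Converged at ψ = 0.2996.
Compositions from xᵢ = zᵢ/(1+ψ(Kᵢ−1)), yᵢ = Kᵢxᵢ:
  A: x = 0.1828, y = 0.5867
  B: x = 0.2626, y = 0.1471
  C: x = 0.5546, y = 0.2662

ψ = 0.2996, x_B = 0.2626, y_B = 0.1471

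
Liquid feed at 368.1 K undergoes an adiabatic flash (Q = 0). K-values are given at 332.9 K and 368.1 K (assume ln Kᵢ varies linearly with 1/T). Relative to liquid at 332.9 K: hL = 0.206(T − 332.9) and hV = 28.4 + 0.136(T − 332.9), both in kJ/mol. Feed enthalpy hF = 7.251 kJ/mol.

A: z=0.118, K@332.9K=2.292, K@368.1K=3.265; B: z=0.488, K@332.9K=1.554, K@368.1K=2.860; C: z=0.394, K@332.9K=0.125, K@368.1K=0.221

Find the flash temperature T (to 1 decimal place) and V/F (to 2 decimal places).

T = 337.6 K, V/F = 0.22

Adiabatic flash: solve Rachford–Rice at each trial T, then check hF = ψ·hV(T) + (1−ψ)·hL(T).
  T = 332.9 K: K = (2.292, 1.554, 0.125), RR gives ψ = 0.120, H_out = 3.421 kJ/mol
  T = 368.1 K: K = (3.265, 2.860, 0.221), RR gives ψ = 0.574, H_out = 22.139 kJ/mol
  T = 350.5 K: K = (2.760, 2.141, 0.169), RR gives ψ = 0.413, H_out = 14.841 kJ/mol
  T = 341.7 K: K = (2.521, 1.831, 0.146), RR gives ψ = 0.295, H_out = 10.001 kJ/mol
  T = 337.3 K: K = (2.405, 1.689, 0.135), RR gives ψ = 0.217, H_out = 7.003 kJ/mol
  T = 339.5 K: K = (2.463, 1.759, 0.140), RR gives ψ = 0.258, H_out = 8.564 kJ/mol
Linear interpolation between T = 337.3 (H_out = 7.003) and T = 339.5 (H_out = 8.564) on hF = 7.251 gives T ≈ 337.6 K, at which ψ = 0.22.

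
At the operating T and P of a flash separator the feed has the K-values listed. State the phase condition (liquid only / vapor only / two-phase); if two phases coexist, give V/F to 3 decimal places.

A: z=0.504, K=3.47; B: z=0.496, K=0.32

ΣzᵢKᵢ = 1.908; Σzᵢ/Kᵢ = 1.695.
Both exceed 1, so a two-phase solution exists.
Let ψ = V/F and solve Σ zᵢ(Kᵢ−1)/(1+ψ(Kᵢ−1)) = 0.
Binary case is linear: z₁(K₁−1)(1+ψ(K₂−1)) + z₂(K₂−1)(1+ψ(K₁−1)) = 0
⇒ ψ = [z₁(K₁−1)+z₂(K₂−1)] / [−(K₁−1)(K₂−1)] = 0.9076/1.6796 = 0.540

two-phase, V/F = 0.540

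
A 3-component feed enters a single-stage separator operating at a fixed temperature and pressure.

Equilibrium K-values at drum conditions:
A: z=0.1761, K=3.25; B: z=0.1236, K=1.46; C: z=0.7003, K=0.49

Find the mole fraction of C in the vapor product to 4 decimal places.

Let ψ = V/F and solve Σ zᵢ(Kᵢ−1)/(1+ψ(Kᵢ−1)) = 0.
Check two-phase: ΣzᵢKᵢ = 1.0959 > 1 and Σzᵢ/Kᵢ = 1.5680 > 1, so g(0) = 0.0959 > 0 and g(1) = -0.5680 < 0.
Newton–Raphson from ψ = 0.49:
  ψ = 0.4900: g = -0.24129, g' = -0.5428 → ψ = 0.0455
  ψ = 0.0455: g = 0.04949, g' = -0.9496 → ψ = 0.0976
  ψ = 0.0976: g = 0.00343, g' = -0.8250 → ψ = 0.1018
Converged at ψ = 0.1018.
Compositions from xᵢ = zᵢ/(1+ψ(Kᵢ−1)), yᵢ = Kᵢxᵢ:
  A: x = 0.1433, y = 0.4657
  B: x = 0.1181, y = 0.1724
  C: x = 0.7386, y = 0.3619

y_C = 0.3619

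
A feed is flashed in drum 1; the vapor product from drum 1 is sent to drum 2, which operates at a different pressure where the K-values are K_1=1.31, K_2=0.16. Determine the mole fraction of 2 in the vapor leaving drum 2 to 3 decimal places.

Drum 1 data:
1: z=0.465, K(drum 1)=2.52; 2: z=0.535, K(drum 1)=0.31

y_2 (drum 2) = 0.043

Drum 1:
Material balance + equilibrium reduce to Σ zᵢ(Kᵢ−1)/(1+ψ₁(Kᵢ−1)) = 0.
g(0) = ΣzᵢKᵢ − 1 = 0.338 and g(1) = 1 − Σzᵢ/Kᵢ = -0.910, so a root lies in (0, 1).
Binary case is linear: z₁(K₁−1)(1+ψ₁(K₂−1)) + z₂(K₂−1)(1+ψ₁(K₁−1)) = 0
⇒ ψ₁ = [z₁(K₁−1)+z₂(K₂−1)] / [−(K₁−1)(K₂−1)] = 0.3377/1.0488 = 0.322
Drum-1 compositions:
  1: x = 0.312, y = 0.787
  2: x = 0.688, y = 0.213
Drum-2 feed = drum-1 vapor: z₂ = (0.7868, 0.2132).
Drum 2:
Let ψ₂ = V/F and solve Σ zᵢ(Kᵢ−1)/(1+ψ₂(Kᵢ−1)) = 0.
Check two-phase: ΣzᵢKᵢ = 1.065 > 1 and Σzᵢ/Kᵢ = 1.933 > 1, so g(0) = 0.065 > 0 and g(1) = -0.933 < 0.
Newton–Raphson from ψ₂ = 0.64:
  ψ₂ = 0.640: g = -0.1838, g' = -0.756 → ψ₂ = 0.397
  ψ₂ = 0.397: g = -0.0515, g' = -0.399 → ψ₂ = 0.268
  ψ₂ = 0.268: g = -0.0058, g' = -0.315 → ψ₂ = 0.249
Converged at ψ₂ = 0.249.
  1: x = 0.730, y = 0.957
  2: x = 0.270, y = 0.043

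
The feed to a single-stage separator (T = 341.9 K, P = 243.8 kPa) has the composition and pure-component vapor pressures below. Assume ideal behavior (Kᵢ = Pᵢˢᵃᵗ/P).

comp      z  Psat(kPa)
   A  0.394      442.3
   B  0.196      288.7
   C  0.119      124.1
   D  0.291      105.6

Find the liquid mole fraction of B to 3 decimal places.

Raoult's law: Kᵢ = Pᵢˢᵃᵗ/P = Pᵢˢᵃᵗ/243.8.
  K_A = 442.3/243.8 = 1.81419, K_B = 288.7/243.8 = 1.18417, K_C = 124.1/243.8 = 0.50902, K_D = 105.6/243.8 = 0.43314
Iterate (Newton) starting at V/F = 0.43:
  V/F = 0.430: g = -0.0211, g' = -0.359 → V/F = 0.371
Converged at V/F = 0.371.
Compositions from xᵢ = zᵢ/(1+V/F(Kᵢ−1)), yᵢ = Kᵢxᵢ:
  A: x = 0.303, y = 0.549
  B: x = 0.183, y = 0.217
  C: x = 0.145, y = 0.074
  D: x = 0.368, y = 0.160

x_B = 0.183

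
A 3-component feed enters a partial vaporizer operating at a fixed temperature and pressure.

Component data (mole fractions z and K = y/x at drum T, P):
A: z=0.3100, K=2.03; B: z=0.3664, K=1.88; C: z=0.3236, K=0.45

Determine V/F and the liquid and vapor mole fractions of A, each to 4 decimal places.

Material balance + equilibrium reduce to Σ zᵢ(Kᵢ−1)/(1+V/F(Kᵢ−1)) = 0.
Feasibility: ΣzᵢKᵢ = 1.4638, Σzᵢ/Kᵢ = 1.0667 — both > 1, two phases present.
Newton iteration, V/F⁰ = 0.58:
  V/F = 0.5800: g = 0.15201, g' = -0.4643 → V/F = 0.9074
  V/F = 0.9074: g = -0.01096, g' = -0.5657 → V/F = 0.8880
  V/F = 0.8880: g = -0.00012, g' = -0.5531 → V/F = 0.8878
Converged at V/F = 0.8878.
Compositions from xᵢ = zᵢ/(1+V/F(Kᵢ−1)), yᵢ = Kᵢxᵢ:
  A: x = 0.1619, y = 0.3287
  B: x = 0.2057, y = 0.3867
  C: x = 0.6324, y = 0.2846

V/F = 0.8878, x_A = 0.1619, y_A = 0.3287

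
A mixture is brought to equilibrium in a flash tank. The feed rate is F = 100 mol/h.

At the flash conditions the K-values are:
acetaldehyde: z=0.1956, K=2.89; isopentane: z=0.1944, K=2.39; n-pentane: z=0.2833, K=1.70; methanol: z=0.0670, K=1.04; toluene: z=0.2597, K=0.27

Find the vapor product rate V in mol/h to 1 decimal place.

V = 74.9 mol/h

Material balance + equilibrium reduce to Σ zᵢ(Kᵢ−1)/(1+V/F(Kᵢ−1)) = 0.
g(0) = ΣzᵢKᵢ − 1 = 0.6513 and g(1) = 1 − Σzᵢ/Kᵢ = -0.3419, so a root lies in (0, 1).
Newton–Raphson from V/F = 0.5:
  V/F = 0.5000: g = 0.20046, g' = -0.7349 → V/F = 0.7728
  V/F = 0.7728: g = -0.02312, g' = -0.9897 → V/F = 0.7494
  V/F = 0.7494: g = -0.00054, g' = -0.9442 → V/F = 0.7488
Converged at V/F = 0.7488.
Then V = V/F·F = 0.7488·100 = 74.9 mol/h and L = F − V = 25.1 mol/h.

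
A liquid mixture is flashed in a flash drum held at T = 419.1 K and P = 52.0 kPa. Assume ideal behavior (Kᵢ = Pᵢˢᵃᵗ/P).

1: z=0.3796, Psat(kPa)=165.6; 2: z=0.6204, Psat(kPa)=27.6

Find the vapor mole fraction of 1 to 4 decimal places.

Raoult's law: Kᵢ = Pᵢˢᵃᵗ/P = Pᵢˢᵃᵗ/52.0.
  K_1 = 165.6/52.0 = 3.184615, K_2 = 27.6/52.0 = 0.530769
Material balance + equilibrium reduce to Σ zᵢ(Kᵢ−1)/(1+V/F(Kᵢ−1)) = 0.
Check two-phase: ΣzᵢKᵢ = 1.5382 > 1 and Σzᵢ/Kᵢ = 1.2881 > 1, so g(0) = 0.5382 > 0 and g(1) = -0.2881 < 0.
Binary case is linear: z₁(K₁−1)(1+V/F(K₂−1)) + z₂(K₂−1)(1+V/F(K₁−1)) = 0
⇒ V/F = [z₁(K₁−1)+z₂(K₂−1)] / [−(K₁−1)(K₂−1)] = 0.53817/1.02509 = 0.5250
Compositions from xᵢ = zᵢ/(1+V/F(Kᵢ−1)), yᵢ = Kᵢxᵢ:
  1: x = 0.1768, y = 0.5631
  2: x = 0.8232, y = 0.4369

y_1 = 0.5631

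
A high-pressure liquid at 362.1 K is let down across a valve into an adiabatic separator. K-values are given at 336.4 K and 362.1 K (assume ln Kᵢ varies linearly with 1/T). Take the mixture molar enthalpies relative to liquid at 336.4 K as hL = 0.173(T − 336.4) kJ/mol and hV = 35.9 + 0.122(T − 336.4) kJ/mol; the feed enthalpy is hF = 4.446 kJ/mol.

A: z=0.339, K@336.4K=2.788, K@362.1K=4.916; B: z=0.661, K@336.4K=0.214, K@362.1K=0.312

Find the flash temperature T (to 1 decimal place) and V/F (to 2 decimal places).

Adiabatic flash: solve Rachford–Rice at each trial T, then check hF = ψ·hV(T) + (1−ψ)·hL(T).
  T = 336.4 K: K = (2.788, 0.214), RR gives ψ = 0.062, H_out = 2.212 kJ/mol
  T = 362.1 K: K = (4.916, 0.312), RR gives ψ = 0.324, H_out = 15.651 kJ/mol
  T = 349.2 K: K = (3.737, 0.260), RR gives ψ = 0.217, H_out = 9.849 kJ/mol
  T = 342.8 K: K = (3.237, 0.236), RR gives ψ = 0.148, H_out = 6.385 kJ/mol
  T = 339.6 K: K = (3.006, 0.225), RR gives ψ = 0.108, H_out = 4.410 kJ/mol
  T = 341.2 K: K = (3.120, 0.231), RR gives ψ = 0.129, H_out = 5.422 kJ/mol
Linear interpolation between T = 339.6 (H_out = 4.410) and T = 341.2 (H_out = 5.422) on hF = 4.446 gives T ≈ 339.7 K, at which ψ = 0.11.

T = 339.7 K, V/F = 0.11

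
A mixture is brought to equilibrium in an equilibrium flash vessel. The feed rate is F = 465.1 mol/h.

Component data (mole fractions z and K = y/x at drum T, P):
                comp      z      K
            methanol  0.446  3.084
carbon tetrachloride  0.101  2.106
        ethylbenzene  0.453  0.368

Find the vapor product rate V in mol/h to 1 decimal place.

Material balance + equilibrium reduce to Σ zᵢ(Kᵢ−1)/(1+ψ(Kᵢ−1)) = 0.
g(0) = ΣzᵢKᵢ − 1 = 0.755 and g(1) = 1 − Σzᵢ/Kᵢ = -0.424, so a root lies in (0, 1).
Newton iteration, ψ⁰ = 0.5:
  ψ = 0.500: g = 0.1085, g' = -0.903 → ψ = 0.620
  ψ = 0.620: g = 0.0008, g' = -0.901 → ψ = 0.621
Converged at ψ = 0.621.
Then V = ψ·F = 0.6211·465.1 = 288.9 mol/h and L = F − V = 176.2 mol/h.

V = 288.9 mol/h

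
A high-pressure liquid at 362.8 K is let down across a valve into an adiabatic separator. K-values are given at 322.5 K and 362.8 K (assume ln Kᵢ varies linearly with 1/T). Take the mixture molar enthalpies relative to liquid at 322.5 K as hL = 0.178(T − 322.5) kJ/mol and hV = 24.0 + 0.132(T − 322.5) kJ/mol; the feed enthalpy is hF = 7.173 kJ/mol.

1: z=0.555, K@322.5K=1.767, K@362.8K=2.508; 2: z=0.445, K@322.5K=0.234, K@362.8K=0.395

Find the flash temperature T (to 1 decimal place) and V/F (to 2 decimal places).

Adiabatic flash: solve Rachford–Rice at each trial T, then check hF = ψ·hV(T) + (1−ψ)·hL(T).
  T = 322.5 K: K = (1.767, 0.234), RR gives ψ = 0.144, H_out = 3.465 kJ/mol
  T = 362.8 K: K = (2.508, 0.395), RR gives ψ = 0.622, H_out = 20.954 kJ/mol
  T = 342.6 K: K = (2.126, 0.309), RR gives ψ = 0.407, H_out = 12.980 kJ/mol
  T = 332.6 K: K = (1.945, 0.270), RR gives ψ = 0.289, H_out = 8.603 kJ/mol
  T = 327.6 K: K = (1.856, 0.252), RR gives ψ = 0.222, H_out = 6.181 kJ/mol
  T = 330.1 K: K = (1.900, 0.261), RR gives ψ = 0.256, H_out = 7.417 kJ/mol
  T = 328.9 K: K = (1.879, 0.256), RR gives ψ = 0.240, H_out = 6.830 kJ/mol
Linear interpolation between T = 328.9 (H_out = 6.830) and T = 330.1 (H_out = 7.417) on hF = 7.173 gives T ≈ 329.6 K, at which ψ = 0.25.

T = 329.6 K, V/F = 0.25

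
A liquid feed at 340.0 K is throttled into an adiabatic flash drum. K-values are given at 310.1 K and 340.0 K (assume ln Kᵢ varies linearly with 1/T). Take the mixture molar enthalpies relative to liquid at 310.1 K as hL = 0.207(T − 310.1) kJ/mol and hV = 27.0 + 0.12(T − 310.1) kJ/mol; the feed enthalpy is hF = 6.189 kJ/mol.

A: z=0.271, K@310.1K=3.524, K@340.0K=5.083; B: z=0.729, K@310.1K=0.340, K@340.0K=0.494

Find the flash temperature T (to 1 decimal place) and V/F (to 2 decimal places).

Adiabatic flash: solve Rachford–Rice at each trial T, then check hF = ψ·hV(T) + (1−ψ)·hL(T).
  T = 310.1 K: K = (3.524, 0.340), RR gives ψ = 0.122, H_out = 3.288 kJ/mol
  T = 340.0 K: K = (5.083, 0.494), RR gives ψ = 0.357, H_out = 14.900 kJ/mol
  T = 325.1 K: K = (4.271, 0.414), RR gives ψ = 0.239, H_out = 9.253 kJ/mol
  T = 317.6 K: K = (3.888, 0.376), RR gives ψ = 0.182, H_out = 6.343 kJ/mol
  T = 313.9 K: K = (3.706, 0.358), RR gives ψ = 0.153, H_out = 4.859 kJ/mol
  T = 315.8 K: K = (3.799, 0.367), RR gives ψ = 0.168, H_out = 5.626 kJ/mol
Linear interpolation between T = 315.8 (H_out = 5.626) and T = 317.6 (H_out = 6.343) on hF = 6.189 gives T ≈ 317.2 K, at which ψ = 0.18.

T = 317.2 K, V/F = 0.18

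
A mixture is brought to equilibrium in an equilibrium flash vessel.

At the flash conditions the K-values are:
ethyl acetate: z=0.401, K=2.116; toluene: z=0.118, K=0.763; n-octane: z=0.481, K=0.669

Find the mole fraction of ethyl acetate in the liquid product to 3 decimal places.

x_ethyl acetate = 0.219

Rachford–Rice: g(β) = Σ zᵢ(Kᵢ−1)/(1+β(Kᵢ−1)) = 0.
Feasibility: ΣzᵢKᵢ = 1.260, Σzᵢ/Kᵢ = 1.063 — both > 1, two phases present.
Iterate (Newton) starting at β = 0.5:
  β = 0.500: g = 0.0647, g' = -0.290 → β = 0.723
  β = 0.723: g = 0.0046, g' = -0.254 → β = 0.741
Converged at β = 0.741.
Compositions from xᵢ = zᵢ/(1+β(Kᵢ−1)), yᵢ = Kᵢxᵢ:
  ethyl acetate: x = 0.219, y = 0.464
  toluene: x = 0.143, y = 0.109
  n-octane: x = 0.637, y = 0.426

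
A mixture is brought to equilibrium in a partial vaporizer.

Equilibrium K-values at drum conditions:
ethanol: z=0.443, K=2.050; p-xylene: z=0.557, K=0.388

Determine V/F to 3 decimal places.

Rachford–Rice: g(V/F) = Σ zᵢ(Kᵢ−1)/(1+V/F(Kᵢ−1)) = 0.
Feasibility: ΣzᵢKᵢ = 1.124, Σzᵢ/Kᵢ = 1.652 — both > 1, two phases present.
Binary case is linear: z₁(K₁−1)(1+V/F(K₂−1)) + z₂(K₂−1)(1+V/F(K₁−1)) = 0
⇒ V/F = [z₁(K₁−1)+z₂(K₂−1)] / [−(K₁−1)(K₂−1)] = 0.1243/0.6426 = 0.193

V/F = 0.193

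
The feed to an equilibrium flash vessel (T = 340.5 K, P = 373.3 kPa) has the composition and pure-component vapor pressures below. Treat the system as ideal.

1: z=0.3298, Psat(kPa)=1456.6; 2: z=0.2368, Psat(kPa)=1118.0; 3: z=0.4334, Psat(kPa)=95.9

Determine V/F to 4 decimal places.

V/F = 0.5873

Raoult's law: Kᵢ = Pᵢˢᵃᵗ/P = Pᵢˢᵃᵗ/373.3.
  K_1 = 1456.6/373.3 = 3.901956, K_2 = 1118.0/373.3 = 2.994910, K_3 = 95.9/373.3 = 0.256898
Rachford–Rice: g(V/F) = Σ zᵢ(Kᵢ−1)/(1+V/F(Kᵢ−1)) = 0.
Feasibility: ΣzᵢKᵢ = 2.1074, Σzᵢ/Kᵢ = 1.8506 — both > 1, two phases present.
Newton iteration, V/F⁰ = 0.54:
  V/F = 0.5400: g = 0.06233, g' = -1.3075 → V/F = 0.5877
  V/F = 0.5877: g = -0.00052, g' = -1.3334 → V/F = 0.5873
Converged at V/F = 0.5873.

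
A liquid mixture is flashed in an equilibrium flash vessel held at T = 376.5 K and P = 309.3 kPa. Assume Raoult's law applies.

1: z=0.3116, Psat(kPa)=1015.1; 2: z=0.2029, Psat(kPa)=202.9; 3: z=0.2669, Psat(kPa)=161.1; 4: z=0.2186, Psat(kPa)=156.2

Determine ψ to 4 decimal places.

Raoult's law: Kᵢ = Pᵢˢᵃᵗ/P = Pᵢˢᵃᵗ/309.3.
  K_1 = 1015.1/309.3 = 3.281927, K_2 = 202.9/309.3 = 0.655997, K_3 = 161.1/309.3 = 0.520854, K_4 = 156.2/309.3 = 0.505011
Material balance + equilibrium reduce to Σ zᵢ(Kᵢ−1)/(1+ψ(Kᵢ−1)) = 0.
Feasibility: ΣzᵢKᵢ = 1.4052, Σzᵢ/Kᵢ = 1.3495 — both > 1, two phases present.
Newton–Raphson from ψ = 0.33:
  ψ = 0.3300: g = 0.04564, g' = -0.7215 → ψ = 0.3933
  ψ = 0.3933: g = 0.00210, g' = -0.6584 → ψ = 0.3964
Converged at ψ = 0.3965.

ψ = 0.3965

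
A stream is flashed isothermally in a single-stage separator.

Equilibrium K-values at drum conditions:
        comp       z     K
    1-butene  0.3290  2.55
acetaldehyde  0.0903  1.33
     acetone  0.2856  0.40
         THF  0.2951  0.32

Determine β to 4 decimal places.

Material balance + equilibrium reduce to Σ zᵢ(Kᵢ−1)/(1+β(Kᵢ−1)) = 0.
Check two-phase: ΣzᵢKᵢ = 1.1677 > 1 and Σzᵢ/Kᵢ = 1.8331 > 1, so g(0) = 0.1677 > 0 and g(1) = -0.8331 < 0.
Iterate (Newton) starting at β = 0.49:
  β = 0.4900: g = -0.22818, g' = -0.7758 → β = 0.1959
  β = 0.1959: g = -0.00650, g' = -0.7874 → β = 0.1876
Converged at β = 0.1876.

β = 0.1876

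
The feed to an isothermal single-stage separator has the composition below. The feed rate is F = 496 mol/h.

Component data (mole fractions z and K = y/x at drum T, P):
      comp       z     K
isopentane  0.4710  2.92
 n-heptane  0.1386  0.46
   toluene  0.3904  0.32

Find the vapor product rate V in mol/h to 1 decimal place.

V = 225.2 mol/h

Newton iteration, ψ⁰ = 0.48:
  ψ = 0.4800: g = -0.02453, g' = -0.9417 → ψ = 0.4539
  ψ = 0.4539: g = 0.00003, g' = -0.9443 → ψ = 0.4540
Converged at ψ = 0.4540.
Then V = ψ·F = 0.4540·496 = 225.2 mol/h and L = F − V = 270.8 mol/h.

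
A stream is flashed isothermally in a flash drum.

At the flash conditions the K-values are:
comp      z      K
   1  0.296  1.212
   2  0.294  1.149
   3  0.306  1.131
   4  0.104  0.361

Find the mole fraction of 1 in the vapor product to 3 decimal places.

Let β = V/F and solve Σ zᵢ(Kᵢ−1)/(1+β(Kᵢ−1)) = 0.
g(0) = ΣzᵢKᵢ − 1 = 0.080 and g(1) = 1 − Σzᵢ/Kᵢ = -0.059, so a root lies in (0, 1).
Iterate (Newton) starting at β = 0.66:
  β = 0.660: g = 0.0169, g' = -0.147 → β = 0.775
  β = 0.775: g = -0.0021, g' = -0.186 → β = 0.764
Converged at β = 0.764.
Compositions from xᵢ = zᵢ/(1+β(Kᵢ−1)), yᵢ = Kᵢxᵢ:
  1: x = 0.255, y = 0.309
  2: x = 0.264, y = 0.303
  3: x = 0.278, y = 0.315
  4: x = 0.203, y = 0.073

y_1 = 0.309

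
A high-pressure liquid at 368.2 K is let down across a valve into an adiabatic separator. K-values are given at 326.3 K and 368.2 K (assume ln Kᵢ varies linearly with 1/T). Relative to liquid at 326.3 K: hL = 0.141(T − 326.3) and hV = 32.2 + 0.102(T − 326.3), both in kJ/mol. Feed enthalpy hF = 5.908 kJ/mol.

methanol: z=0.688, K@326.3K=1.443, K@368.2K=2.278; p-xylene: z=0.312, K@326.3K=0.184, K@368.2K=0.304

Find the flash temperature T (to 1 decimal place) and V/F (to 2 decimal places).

Adiabatic flash: solve Rachford–Rice at each trial T, then check hF = ψ·hV(T) + (1−ψ)·hL(T).
  T = 326.3 K: K = (1.443, 0.184), RR gives ψ = 0.139, H_out = 4.471 kJ/mol
  T = 368.2 K: K = (2.278, 0.304), RR gives ψ = 0.744, H_out = 28.660 kJ/mol
  T = 347.2 K: K = (1.837, 0.240), RR gives ψ = 0.533, H_out = 19.661 kJ/mol
  T = 336.8 K: K = (1.635, 0.211), RR gives ψ = 0.381, H_out = 13.593 kJ/mol
  T = 331.6 K: K = (1.539, 0.197), RR gives ψ = 0.278, H_out = 9.640 kJ/mol
  T = 329.0 K: K = (1.491, 0.191), RR gives ψ = 0.215, H_out = 7.286 kJ/mol
  T = 327.6 K: K = (1.466, 0.187), RR gives ψ = 0.177, H_out = 5.880 kJ/mol
Linear interpolation between T = 327.6 (H_out = 5.880) and T = 329.0 (H_out = 7.286) on hF = 5.908 gives T ≈ 327.6 K, at which ψ = 0.18.

T = 327.6 K, V/F = 0.18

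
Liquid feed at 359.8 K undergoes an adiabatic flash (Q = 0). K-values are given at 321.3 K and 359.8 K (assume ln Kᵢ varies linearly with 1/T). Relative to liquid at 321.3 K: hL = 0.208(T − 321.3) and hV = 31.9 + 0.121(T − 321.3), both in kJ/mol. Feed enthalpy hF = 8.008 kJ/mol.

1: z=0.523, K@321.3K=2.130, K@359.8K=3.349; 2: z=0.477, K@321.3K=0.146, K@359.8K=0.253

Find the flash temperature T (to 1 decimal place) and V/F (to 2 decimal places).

T = 324.8 K, V/F = 0.23

Adiabatic flash: solve Rachford–Rice at each trial T, then check hF = ψ·hV(T) + (1−ψ)·hL(T).
  T = 321.3 K: K = (2.130, 0.146), RR gives ψ = 0.190, H_out = 6.070 kJ/mol
  T = 359.8 K: K = (3.349, 0.253), RR gives ψ = 0.497, H_out = 22.200 kJ/mol
  T = 340.6 K: K = (2.707, 0.195), RR gives ψ = 0.370, H_out = 15.211 kJ/mol
  T = 331.0 K: K = (2.411, 0.170), RR gives ψ = 0.292, H_out = 11.082 kJ/mol
  T = 326.1 K: K = (2.267, 0.157), RR gives ψ = 0.244, H_out = 8.687 kJ/mol
  T = 323.7 K: K = (2.198, 0.152), RR gives ψ = 0.218, H_out = 7.417 kJ/mol
Linear interpolation between T = 323.7 (H_out = 7.417) and T = 326.1 (H_out = 8.687) on hF = 8.008 gives T ≈ 324.8 K, at which ψ = 0.23.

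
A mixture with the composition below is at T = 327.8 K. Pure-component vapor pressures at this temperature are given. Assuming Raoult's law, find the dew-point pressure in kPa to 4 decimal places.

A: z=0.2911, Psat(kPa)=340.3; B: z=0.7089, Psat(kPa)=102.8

At the dew point ψ → 1, so Σzᵢ/Kᵢ = 1 with Kᵢ = Pᵢˢᵃᵗ/P ⇒ 1/P = Σzᵢ/Pᵢˢᵃᵗ.
1/P = 0.2911/340.3 + 0.7089/102.8 = 0.0077513 ⇒ P = 129.0100 kPa

Pdew = 129.0100 kPa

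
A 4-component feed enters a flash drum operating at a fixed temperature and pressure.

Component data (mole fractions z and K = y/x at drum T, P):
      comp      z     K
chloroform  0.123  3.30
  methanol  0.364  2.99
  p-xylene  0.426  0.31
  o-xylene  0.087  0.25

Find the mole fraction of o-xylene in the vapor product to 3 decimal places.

Rachford–Rice: g(ψ) = Σ zᵢ(Kᵢ−1)/(1+ψ(Kᵢ−1)) = 0.
g(0) = ΣzᵢKᵢ − 1 = 0.648 and g(1) = 1 − Σzᵢ/Kᵢ = -0.881, so a root lies in (0, 1).
Newton–Raphson from ψ = 0.39:
  ψ = 0.390: g = 0.0626, g' = -1.115 → ψ = 0.446
  ψ = 0.446: g = 0.0006, g' = -1.097 → ψ = 0.447
Converged at ψ = 0.447.
Compositions from xᵢ = zᵢ/(1+ψ(Kᵢ−1)), yᵢ = Kᵢxᵢ:
  chloroform: x = 0.061, y = 0.200
  methanol: x = 0.193, y = 0.576
  p-xylene: x = 0.616, y = 0.191
  o-xylene: x = 0.131, y = 0.033

y_o-xylene = 0.033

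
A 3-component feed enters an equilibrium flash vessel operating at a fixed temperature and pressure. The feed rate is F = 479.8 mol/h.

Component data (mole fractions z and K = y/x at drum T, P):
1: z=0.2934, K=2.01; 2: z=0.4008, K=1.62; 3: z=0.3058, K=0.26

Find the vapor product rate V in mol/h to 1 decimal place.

Newton iteration, ψ⁰ = 0.59:
  ψ = 0.5900: g = -0.03403, g' = -0.7277 → ψ = 0.5432
  ψ = 0.5432: g = -0.00118, g' = -0.6793 → ψ = 0.5415
Converged at ψ = 0.5415.
Then V = ψ·F = 0.5415·479.8 = 259.8 mol/h and L = F − V = 220.0 mol/h.

V = 259.8 mol/h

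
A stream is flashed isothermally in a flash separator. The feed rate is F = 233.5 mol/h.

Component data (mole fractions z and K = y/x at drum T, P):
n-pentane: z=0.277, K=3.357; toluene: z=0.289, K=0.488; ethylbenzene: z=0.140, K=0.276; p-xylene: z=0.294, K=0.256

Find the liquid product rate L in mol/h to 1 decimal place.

Rachford–Rice: g(V/F) = Σ zᵢ(Kᵢ−1)/(1+V/F(Kᵢ−1)) = 0.
g(0) = ΣzᵢKᵢ − 1 = 0.185 and g(1) = 1 − Σzᵢ/Kᵢ = -1.330, so a root lies in (0, 1).
Newton–Raphson from V/F = 0.31:
  V/F = 0.310: g = -0.2136, g' = -1.018 → V/F = 0.100
  V/F = 0.100: g = 0.0267, g' = -1.367 → V/F = 0.120
Converged at V/F = 0.120.
Then V = V/F·F = 0.1201·233.5 = 28.0 mol/h and L = F − V = 205.5 mol/h.

L = 205.5 mol/h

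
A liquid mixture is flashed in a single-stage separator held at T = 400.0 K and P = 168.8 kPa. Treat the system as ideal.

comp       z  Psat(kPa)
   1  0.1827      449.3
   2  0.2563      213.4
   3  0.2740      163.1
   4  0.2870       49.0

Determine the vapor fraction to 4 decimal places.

ψ = 0.2941

Raoult's law: Kᵢ = Pᵢˢᵃᵗ/P = Pᵢˢᵃᵗ/168.8.
  K_1 = 449.3/168.8 = 2.661730, K_2 = 213.4/168.8 = 1.264218, K_3 = 163.1/168.8 = 0.966232, K_4 = 49.0/168.8 = 0.290284
Rachford–Rice: g(ψ) = Σ zᵢ(Kᵢ−1)/(1+ψ(Kᵢ−1)) = 0.
g(0) = ΣzᵢKᵢ − 1 = 0.1584 and g(1) = 1 − Σzᵢ/Kᵢ = -0.5436, so a root lies in (0, 1).
Newton iteration, ψ⁰ = 0.69:
  ψ = 0.6900: g = -0.20992, g' = -0.6778 → ψ = 0.3803
  ψ = 0.3803: g = -0.04078, g' = -0.4757 → ψ = 0.2946
  ψ = 0.2946: g = -0.00021, g' = -0.4742 → ψ = 0.2941
Converged at ψ = 0.2941.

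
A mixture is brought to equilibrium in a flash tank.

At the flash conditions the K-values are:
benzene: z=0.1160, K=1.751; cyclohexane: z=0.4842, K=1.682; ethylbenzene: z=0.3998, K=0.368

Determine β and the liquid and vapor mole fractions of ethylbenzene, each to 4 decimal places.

β = 0.3745, x_ethylbenzene = 0.5238, y_ethylbenzene = 0.1928

Let β = V/F and solve Σ zᵢ(Kᵢ−1)/(1+β(Kᵢ−1)) = 0.
g(0) = ΣzᵢKᵢ − 1 = 0.1647 and g(1) = 1 − Σzᵢ/Kᵢ = -0.4405, so a root lies in (0, 1).
Newton–Raphson from β = 0.47:
  β = 0.4700: g = -0.04499, g' = -0.4880 → β = 0.3778
  β = 0.3778: g = -0.00151, g' = -0.4577 → β = 0.3745
Converged at β = 0.3745.
Compositions from xᵢ = zᵢ/(1+β(Kᵢ−1)), yᵢ = Kᵢxᵢ:
  benzene: x = 0.0905, y = 0.1585
  cyclohexane: x = 0.3857, y = 0.6487
  ethylbenzene: x = 0.5238, y = 0.1928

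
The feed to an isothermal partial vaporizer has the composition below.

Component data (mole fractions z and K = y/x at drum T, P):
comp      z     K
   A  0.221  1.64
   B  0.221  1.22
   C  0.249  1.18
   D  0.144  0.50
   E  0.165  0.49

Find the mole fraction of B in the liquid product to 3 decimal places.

x_B = 0.202

Material balance + equilibrium reduce to Σ zᵢ(Kᵢ−1)/(1+β(Kᵢ−1)) = 0.
Feasibility: ΣzᵢKᵢ = 1.079, Σzᵢ/Kᵢ = 1.152 — both > 1, two phases present.
Newton–Raphson from β = 0.5:
  β = 0.500: g = -0.0169, g' = -0.209 → β = 0.419
  β = 0.419: g = -0.0004, g' = -0.199 → β = 0.417
Converged at β = 0.417.
Compositions from xᵢ = zᵢ/(1+β(Kᵢ−1)), yᵢ = Kᵢxᵢ:
  A: x = 0.174, y = 0.286
  B: x = 0.202, y = 0.247
  C: x = 0.232, y = 0.273
  D: x = 0.182, y = 0.091
  E: x = 0.210, y = 0.103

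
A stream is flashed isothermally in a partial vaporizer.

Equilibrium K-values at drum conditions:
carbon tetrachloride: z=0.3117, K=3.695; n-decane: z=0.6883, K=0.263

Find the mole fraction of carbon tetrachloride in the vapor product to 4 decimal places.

Rachford–Rice: g(ψ) = Σ zᵢ(Kᵢ−1)/(1+ψ(Kᵢ−1)) = 0.
Feasibility: ΣzᵢKᵢ = 1.3328, Σzᵢ/Kᵢ = 2.7015 — both > 1, two phases present.
Binary case is linear: z₁(K₁−1)(1+ψ(K₂−1)) + z₂(K₂−1)(1+ψ(K₁−1)) = 0
⇒ ψ = [z₁(K₁−1)+z₂(K₂−1)] / [−(K₁−1)(K₂−1)] = 0.33275/1.98621 = 0.1675
Compositions from xᵢ = zᵢ/(1+ψ(Kᵢ−1)), yᵢ = Kᵢxᵢ:
  carbon tetrachloride: x = 0.2147, y = 0.7935
  n-decane: x = 0.7853, y = 0.2065

y_carbon tetrachloride = 0.7935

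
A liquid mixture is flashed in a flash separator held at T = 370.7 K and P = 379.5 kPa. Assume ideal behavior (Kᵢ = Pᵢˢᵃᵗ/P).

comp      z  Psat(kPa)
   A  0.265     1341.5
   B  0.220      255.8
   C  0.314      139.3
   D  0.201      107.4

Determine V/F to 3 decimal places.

Raoult's law: Kᵢ = Pᵢˢᵃᵗ/P = Pᵢˢᵃᵗ/379.5.
  K_A = 1341.5/379.5 = 3.53491, K_B = 255.8/379.5 = 0.67404, K_C = 139.3/379.5 = 0.36706, K_D = 107.4/379.5 = 0.28300
Newton iteration, V/F⁰ = 0.48:
  V/F = 0.480: g = -0.2872, g' = -0.879 → V/F = 0.153
  V/F = 0.153: g = 0.0262, g' = -1.194 → V/F = 0.175
  V/F = 0.175: g = 0.0006, g' = -1.137 → V/F = 0.176
Converged at V/F = 0.176.

V/F = 0.176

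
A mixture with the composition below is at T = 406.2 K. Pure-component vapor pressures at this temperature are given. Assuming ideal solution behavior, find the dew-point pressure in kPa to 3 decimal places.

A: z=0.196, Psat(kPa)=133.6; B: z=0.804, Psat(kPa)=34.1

Pdew = 39.928 kPa

At the dew point ψ → 1, so Σzᵢ/Kᵢ = 1 with Kᵢ = Pᵢˢᵃᵗ/P ⇒ 1/P = Σzᵢ/Pᵢˢᵃᵗ.
1/P = 0.196/133.6 + 0.804/34.1 = 0.025045 ⇒ P = 39.928 kPa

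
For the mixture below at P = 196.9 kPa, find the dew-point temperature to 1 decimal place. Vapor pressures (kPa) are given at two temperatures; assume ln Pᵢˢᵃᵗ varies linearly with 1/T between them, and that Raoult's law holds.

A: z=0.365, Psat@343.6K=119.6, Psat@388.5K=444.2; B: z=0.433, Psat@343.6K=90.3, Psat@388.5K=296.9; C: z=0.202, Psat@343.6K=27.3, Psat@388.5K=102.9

T = 381.5 K

Dew-point temperature: Σzᵢ·P/Pᵢˢᵃᵗ(T) = 1. Interpolate ln Pᵢˢᵃᵗ = aᵢ + bᵢ/T.
  T = 343.6 K: ΣzᵢP/Pᵢˢᵃᵗ = 3.0020
  T = 388.5 K: ΣzᵢP/Pᵢˢᵃᵗ = 0.8355
  T = 366.1 K: ΣzᵢP/Pᵢˢᵃᵗ = 1.5199
  T = 377.3 K: ΣzᵢP/Pᵢˢᵃᵗ = 1.1168
  T = 382.9 K: ΣzᵢP/Pᵢˢᵃᵗ = 0.9639
  T = 380.1 K: ΣzᵢP/Pᵢˢᵃᵗ = 1.0369
Interpolating between 380.1 K and 382.9 K gives T ≈ 381.5 K.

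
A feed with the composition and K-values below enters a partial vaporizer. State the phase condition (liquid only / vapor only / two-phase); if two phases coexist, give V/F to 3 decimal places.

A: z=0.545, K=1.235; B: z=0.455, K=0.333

ΣzᵢKᵢ = 0.825; Σzᵢ/Kᵢ = 1.808.
Since ΣzᵢKᵢ < 1 the mixture is below its bubble point — single liquid phase.

liquid only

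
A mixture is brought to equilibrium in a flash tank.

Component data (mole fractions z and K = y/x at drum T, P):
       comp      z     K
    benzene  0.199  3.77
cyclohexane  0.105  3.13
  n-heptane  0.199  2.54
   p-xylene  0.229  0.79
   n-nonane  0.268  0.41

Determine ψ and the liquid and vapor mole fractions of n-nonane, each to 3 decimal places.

Iterate (Newton) starting at ψ = 0.59:
  ψ = 0.590: g = 0.1715, g' = -0.676 → ψ = 0.844
  ψ = 0.844: g = 0.0051, g' = -0.672 → ψ = 0.851
Converged at ψ = 0.851.
Compositions from xᵢ = zᵢ/(1+ψ(Kᵢ−1)), yᵢ = Kᵢxᵢ:
  benzene: x = 0.059, y = 0.223
  cyclohexane: x = 0.037, y = 0.117
  n-heptane: x = 0.086, y = 0.219
  p-xylene: x = 0.279, y = 0.220
  n-nonane: x = 0.538, y = 0.221

ψ = 0.851, x_n-nonane = 0.538, y_n-nonane = 0.221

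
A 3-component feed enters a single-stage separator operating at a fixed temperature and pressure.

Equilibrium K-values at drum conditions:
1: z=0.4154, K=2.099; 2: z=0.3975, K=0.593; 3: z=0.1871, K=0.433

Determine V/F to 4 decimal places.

Material balance + equilibrium reduce to Σ zᵢ(Kᵢ−1)/(1+V/F(Kᵢ−1)) = 0.
Feasibility: ΣzᵢKᵢ = 1.1887, Σzᵢ/Kᵢ = 1.3003 — both > 1, two phases present.
Iterate (Newton) starting at V/F = 0.49:
  V/F = 0.4900: g = -0.05225, g' = -0.4300 → V/F = 0.3685
  V/F = 0.3685: g = 0.00050, g' = -0.4414 → V/F = 0.3696
Converged at V/F = 0.3696.

V/F = 0.3696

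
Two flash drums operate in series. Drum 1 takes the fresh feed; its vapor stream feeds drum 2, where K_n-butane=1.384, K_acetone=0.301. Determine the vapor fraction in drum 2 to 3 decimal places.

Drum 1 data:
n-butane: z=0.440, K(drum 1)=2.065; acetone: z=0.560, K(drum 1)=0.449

V/F (drum 2) = 0.237

Drum 1:
Let ψ₁ = V/F and solve Σ zᵢ(Kᵢ−1)/(1+ψ₁(Kᵢ−1)) = 0.
g(0) = ΣzᵢKᵢ − 1 = 0.160 and g(1) = 1 − Σzᵢ/Kᵢ = -0.460, so a root lies in (0, 1).
Newton iteration, ψ₁⁰ = 0.5:
  ψ₁ = 0.500: g = -0.1201, g' = -0.536 → ψ₁ = 0.276
  ψ₁ = 0.276: g = -0.0018, g' = -0.535 → ψ₁ = 0.273
Converged at ψ₁ = 0.273.
Drum-1 compositions:
  n-butane: x = 0.341, y = 0.704
  acetone: x = 0.659, y = 0.296
Drum-2 feed = drum-1 vapor: z₂ = (0.7041, 0.2959).
Drum 2:
Iterate (Newton) starting at ψ₂ = 0.5:
  ψ₂ = 0.500: g = -0.0911, g' = -0.415 → ψ₂ = 0.280
  ψ₂ = 0.280: g = -0.0131, g' = -0.308 → ψ₂ = 0.238
  ψ₂ = 0.238: g = -0.0003, g' = -0.295 → ψ₂ = 0.237
Converged at ψ₂ = 0.237.
  n-butane: x = 0.645, y = 0.893
  acetone: x = 0.355, y = 0.107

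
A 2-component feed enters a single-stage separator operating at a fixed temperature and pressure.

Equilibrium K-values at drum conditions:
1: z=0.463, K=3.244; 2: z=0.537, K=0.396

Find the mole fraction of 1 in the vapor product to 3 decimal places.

y_1 = 0.688

Rachford–Rice: g(ψ) = Σ zᵢ(Kᵢ−1)/(1+ψ(Kᵢ−1)) = 0.
Check two-phase: ΣzᵢKᵢ = 1.715 > 1 and Σzᵢ/Kᵢ = 1.499 > 1, so g(0) = 0.715 > 0 and g(1) = -0.499 < 0.
Binary case is linear: z₁(K₁−1)(1+ψ(K₂−1)) + z₂(K₂−1)(1+ψ(K₁−1)) = 0
⇒ ψ = [z₁(K₁−1)+z₂(K₂−1)] / [−(K₁−1)(K₂−1)] = 0.7146/1.3554 = 0.527
Compositions from xᵢ = zᵢ/(1+ψ(Kᵢ−1)), yᵢ = Kᵢxᵢ:
  1: x = 0.212, y = 0.688
  2: x = 0.788, y = 0.312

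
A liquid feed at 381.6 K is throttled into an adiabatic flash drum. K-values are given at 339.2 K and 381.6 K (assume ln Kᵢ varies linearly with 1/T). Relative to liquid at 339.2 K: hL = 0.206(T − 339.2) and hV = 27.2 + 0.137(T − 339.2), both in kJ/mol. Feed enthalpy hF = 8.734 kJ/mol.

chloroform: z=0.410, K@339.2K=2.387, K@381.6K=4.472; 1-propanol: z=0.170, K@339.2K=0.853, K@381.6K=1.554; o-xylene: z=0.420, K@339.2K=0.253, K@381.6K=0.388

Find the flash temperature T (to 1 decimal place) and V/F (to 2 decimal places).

Adiabatic flash: solve Rachford–Rice at each trial T, then check hF = ψ·hV(T) + (1−ψ)·hL(T).
  T = 339.2 K: K = (2.387, 0.853, 0.253), RR gives ψ = 0.263, H_out = 7.162 kJ/mol
  T = 381.6 K: K = (4.472, 1.554, 0.388), RR gives ψ = 0.736, H_out = 26.589 kJ/mol
  T = 360.4 K: K = (3.328, 1.172, 0.317), RR gives ψ = 0.535, H_out = 18.139 kJ/mol
  T = 349.8 K: K = (2.833, 1.005, 0.284), RR gives ψ = 0.415, H_out = 13.168 kJ/mol
  T = 344.5 K: K = (2.604, 0.927, 0.268), RR gives ψ = 0.345, H_out = 10.336 kJ/mol
  T = 341.9 K: K = (2.496, 0.890, 0.261), RR gives ψ = 0.306, H_out = 8.829 kJ/mol
  T = 340.5 K: K = (2.439, 0.871, 0.257), RR gives ψ = 0.284, H_out = 7.979 kJ/mol
Linear interpolation between T = 340.5 (H_out = 7.979) and T = 341.9 (H_out = 8.829) on hF = 8.734 gives T ≈ 341.7 K, at which ψ = 0.30.

T = 341.7 K, V/F = 0.30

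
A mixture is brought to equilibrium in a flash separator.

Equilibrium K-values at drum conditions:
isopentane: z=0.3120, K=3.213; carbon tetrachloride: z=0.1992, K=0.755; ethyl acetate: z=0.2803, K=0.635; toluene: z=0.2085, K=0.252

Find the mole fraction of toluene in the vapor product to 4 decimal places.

y_toluene = 0.0719

Rachford–Rice: g(V/F) = Σ zᵢ(Kᵢ−1)/(1+V/F(Kᵢ−1)) = 0.
Check two-phase: ΣzᵢKᵢ = 1.3834 > 1 and Σzᵢ/Kᵢ = 1.6297 > 1, so g(0) = 0.3834 > 0 and g(1) = -0.6297 < 0.
Iterate (Newton) starting at V/F = 0.4:
  V/F = 0.4000: g = -0.03020, g' = -0.7334 → V/F = 0.3588
  V/F = 0.3588: g = 0.00044, g' = -0.7565 → V/F = 0.3594
Converged at V/F = 0.3594.
Compositions from xᵢ = zᵢ/(1+V/F(Kᵢ−1)), yᵢ = Kᵢxᵢ:
  isopentane: x = 0.1738, y = 0.5584
  carbon tetrachloride: x = 0.2184, y = 0.1649
  ethyl acetate: x = 0.3226, y = 0.2049
  toluene: x = 0.2852, y = 0.0719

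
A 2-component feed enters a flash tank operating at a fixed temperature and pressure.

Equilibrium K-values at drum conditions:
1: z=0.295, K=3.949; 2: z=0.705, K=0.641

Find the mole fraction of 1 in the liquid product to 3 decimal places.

Let ψ = V/F and solve Σ zᵢ(Kᵢ−1)/(1+ψ(Kᵢ−1)) = 0.
Feasibility: ΣzᵢKᵢ = 1.617, Σzᵢ/Kᵢ = 1.175 — both > 1, two phases present.
Binary case is linear: z₁(K₁−1)(1+ψ(K₂−1)) + z₂(K₂−1)(1+ψ(K₁−1)) = 0
⇒ ψ = [z₁(K₁−1)+z₂(K₂−1)] / [−(K₁−1)(K₂−1)] = 0.6169/1.0587 = 0.583
Compositions from xᵢ = zᵢ/(1+ψ(Kᵢ−1)), yᵢ = Kᵢxᵢ:
  1: x = 0.109, y = 0.429
  2: x = 0.891, y = 0.571

x_1 = 0.109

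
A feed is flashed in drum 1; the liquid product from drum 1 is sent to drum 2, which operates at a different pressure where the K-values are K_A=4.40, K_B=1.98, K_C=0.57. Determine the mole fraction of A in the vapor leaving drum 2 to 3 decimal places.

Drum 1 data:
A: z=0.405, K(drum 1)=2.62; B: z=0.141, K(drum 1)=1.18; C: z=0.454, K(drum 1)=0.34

Drum 1:
Material balance + equilibrium reduce to Σ zᵢ(Kᵢ−1)/(1+ψ₁(Kᵢ−1)) = 0.
Check two-phase: ΣzᵢKᵢ = 1.382 > 1 and Σzᵢ/Kᵢ = 1.609 > 1, so g(0) = 0.382 > 0 and g(1) = -0.609 < 0.
Iterate (Newton) starting at ψ₁ = 0.5:
  ψ₁ = 0.500: g = -0.0615, g' = -0.769 → ψ₁ = 0.420
  ψ₁ = 0.420: g = -0.0006, g' = -0.759 → ψ₁ = 0.419
Converged at ψ₁ = 0.419.
Drum-1 compositions:
  A: x = 0.241, y = 0.632
  B: x = 0.131, y = 0.155
  C: x = 0.628, y = 0.213
Drum-2 feed = drum-1 liquid: z₂ = (0.2412, 0.1311, 0.6277).
Drum 2:
Newton–Raphson from ψ₂ = 0.44:
  ψ₂ = 0.440: g = 0.0854, g' = -0.686 → ψ₂ = 0.565
  ψ₂ = 0.565: g = 0.0071, g' = -0.582 → ψ₂ = 0.577
Converged at ψ₂ = 0.577.
  A: x = 0.081, y = 0.358
  B: x = 0.084, y = 0.166
  C: x = 0.835, y = 0.476

y_A (drum 2) = 0.358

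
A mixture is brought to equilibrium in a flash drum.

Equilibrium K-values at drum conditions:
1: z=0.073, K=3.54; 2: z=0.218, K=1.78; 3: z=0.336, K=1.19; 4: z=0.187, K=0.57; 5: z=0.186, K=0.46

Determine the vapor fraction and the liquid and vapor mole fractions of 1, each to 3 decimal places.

ψ = 0.568, x_1 = 0.030, y_1 = 0.106

Rachford–Rice: g(ψ) = Σ zᵢ(Kᵢ−1)/(1+ψ(Kᵢ−1)) = 0.
Feasibility: ΣzᵢKᵢ = 1.238, Σzᵢ/Kᵢ = 1.158 — both > 1, two phases present.
Newton–Raphson from ψ = 0.5:
  ψ = 0.500: g = 0.0223, g' = -0.328 → ψ = 0.568
Converged at ψ = 0.568.
Compositions from xᵢ = zᵢ/(1+ψ(Kᵢ−1)), yᵢ = Kᵢxᵢ:
  1: x = 0.030, y = 0.106
  2: x = 0.151, y = 0.269
  3: x = 0.303, y = 0.361
  4: x = 0.247, y = 0.141
  5: x = 0.268, y = 0.123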